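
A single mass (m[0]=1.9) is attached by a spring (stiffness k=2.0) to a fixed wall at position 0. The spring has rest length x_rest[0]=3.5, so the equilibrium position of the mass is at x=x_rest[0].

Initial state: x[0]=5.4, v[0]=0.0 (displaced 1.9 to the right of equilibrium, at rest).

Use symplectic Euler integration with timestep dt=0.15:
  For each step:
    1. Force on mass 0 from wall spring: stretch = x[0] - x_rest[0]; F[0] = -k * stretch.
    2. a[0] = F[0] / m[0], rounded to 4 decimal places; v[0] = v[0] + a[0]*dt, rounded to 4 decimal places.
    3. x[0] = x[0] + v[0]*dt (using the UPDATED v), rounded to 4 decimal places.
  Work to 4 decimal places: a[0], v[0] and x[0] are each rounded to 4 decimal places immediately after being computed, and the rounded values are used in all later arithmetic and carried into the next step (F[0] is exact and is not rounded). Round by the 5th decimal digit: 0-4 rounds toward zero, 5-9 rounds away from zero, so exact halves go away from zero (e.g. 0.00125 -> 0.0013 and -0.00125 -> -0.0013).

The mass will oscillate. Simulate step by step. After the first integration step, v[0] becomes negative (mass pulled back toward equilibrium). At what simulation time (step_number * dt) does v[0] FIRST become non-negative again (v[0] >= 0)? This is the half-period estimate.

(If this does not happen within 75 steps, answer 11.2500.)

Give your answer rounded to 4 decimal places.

Answer: 3.1500

Derivation:
Step 0: x=[5.4000] v=[0.0000]
Step 1: x=[5.3550] v=[-0.3000]
Step 2: x=[5.2661] v=[-0.5929]
Step 3: x=[5.1353] v=[-0.8718]
Step 4: x=[4.9658] v=[-1.1300]
Step 5: x=[4.7616] v=[-1.3614]
Step 6: x=[4.5275] v=[-1.5606]
Step 7: x=[4.2691] v=[-1.7228]
Step 8: x=[3.9925] v=[-1.8442]
Step 9: x=[3.7042] v=[-1.9220]
Step 10: x=[3.4111] v=[-1.9542]
Step 11: x=[3.1201] v=[-1.9402]
Step 12: x=[2.8381] v=[-1.8802]
Step 13: x=[2.5717] v=[-1.7757]
Step 14: x=[2.3273] v=[-1.6291]
Step 15: x=[2.1107] v=[-1.4439]
Step 16: x=[1.9270] v=[-1.2245]
Step 17: x=[1.7806] v=[-0.9761]
Step 18: x=[1.6749] v=[-0.7046]
Step 19: x=[1.6124] v=[-0.4164]
Step 20: x=[1.5946] v=[-0.1184]
Step 21: x=[1.6220] v=[0.1825]
First v>=0 after going negative at step 21, time=3.1500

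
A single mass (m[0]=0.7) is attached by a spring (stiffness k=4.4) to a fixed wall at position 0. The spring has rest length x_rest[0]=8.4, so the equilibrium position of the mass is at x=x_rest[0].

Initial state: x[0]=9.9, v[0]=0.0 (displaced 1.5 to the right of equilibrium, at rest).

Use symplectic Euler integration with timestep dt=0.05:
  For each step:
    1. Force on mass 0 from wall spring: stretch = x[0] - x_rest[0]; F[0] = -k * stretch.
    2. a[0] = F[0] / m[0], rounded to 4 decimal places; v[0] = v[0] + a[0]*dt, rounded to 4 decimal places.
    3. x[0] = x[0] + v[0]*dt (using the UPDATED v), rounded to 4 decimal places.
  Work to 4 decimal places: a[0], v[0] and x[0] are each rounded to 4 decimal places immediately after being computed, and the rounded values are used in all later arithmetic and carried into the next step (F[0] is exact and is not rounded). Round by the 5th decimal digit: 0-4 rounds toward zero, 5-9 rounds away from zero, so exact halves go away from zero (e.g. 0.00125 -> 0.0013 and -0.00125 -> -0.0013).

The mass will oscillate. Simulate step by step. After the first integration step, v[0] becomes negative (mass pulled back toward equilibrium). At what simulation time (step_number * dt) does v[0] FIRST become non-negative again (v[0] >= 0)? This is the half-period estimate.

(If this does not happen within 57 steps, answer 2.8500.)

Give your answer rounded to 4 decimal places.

Answer: 1.3000

Derivation:
Step 0: x=[9.9000] v=[0.0000]
Step 1: x=[9.8764] v=[-0.4714]
Step 2: x=[9.8296] v=[-0.9354]
Step 3: x=[9.7604] v=[-1.3847]
Step 4: x=[9.6698] v=[-1.8123]
Step 5: x=[9.5592] v=[-2.2114]
Step 6: x=[9.4304] v=[-2.5757]
Step 7: x=[9.2854] v=[-2.8995]
Step 8: x=[9.1265] v=[-3.1778]
Step 9: x=[8.9562] v=[-3.4061]
Step 10: x=[8.7772] v=[-3.5809]
Step 11: x=[8.5922] v=[-3.6995]
Step 12: x=[8.4042] v=[-3.7599]
Step 13: x=[8.2161] v=[-3.7612]
Step 14: x=[8.0309] v=[-3.7034]
Step 15: x=[7.8515] v=[-3.5874]
Step 16: x=[7.6808] v=[-3.4150]
Step 17: x=[7.5214] v=[-3.1890]
Step 18: x=[7.3758] v=[-2.9129]
Step 19: x=[7.2463] v=[-2.5910]
Step 20: x=[7.1349] v=[-2.2284]
Step 21: x=[7.0434] v=[-1.8308]
Step 22: x=[6.9732] v=[-1.4044]
Step 23: x=[6.9254] v=[-0.9560]
Step 24: x=[6.9008] v=[-0.4926]
Step 25: x=[6.8997] v=[-0.0214]
Step 26: x=[6.9222] v=[0.4501]
First v>=0 after going negative at step 26, time=1.3000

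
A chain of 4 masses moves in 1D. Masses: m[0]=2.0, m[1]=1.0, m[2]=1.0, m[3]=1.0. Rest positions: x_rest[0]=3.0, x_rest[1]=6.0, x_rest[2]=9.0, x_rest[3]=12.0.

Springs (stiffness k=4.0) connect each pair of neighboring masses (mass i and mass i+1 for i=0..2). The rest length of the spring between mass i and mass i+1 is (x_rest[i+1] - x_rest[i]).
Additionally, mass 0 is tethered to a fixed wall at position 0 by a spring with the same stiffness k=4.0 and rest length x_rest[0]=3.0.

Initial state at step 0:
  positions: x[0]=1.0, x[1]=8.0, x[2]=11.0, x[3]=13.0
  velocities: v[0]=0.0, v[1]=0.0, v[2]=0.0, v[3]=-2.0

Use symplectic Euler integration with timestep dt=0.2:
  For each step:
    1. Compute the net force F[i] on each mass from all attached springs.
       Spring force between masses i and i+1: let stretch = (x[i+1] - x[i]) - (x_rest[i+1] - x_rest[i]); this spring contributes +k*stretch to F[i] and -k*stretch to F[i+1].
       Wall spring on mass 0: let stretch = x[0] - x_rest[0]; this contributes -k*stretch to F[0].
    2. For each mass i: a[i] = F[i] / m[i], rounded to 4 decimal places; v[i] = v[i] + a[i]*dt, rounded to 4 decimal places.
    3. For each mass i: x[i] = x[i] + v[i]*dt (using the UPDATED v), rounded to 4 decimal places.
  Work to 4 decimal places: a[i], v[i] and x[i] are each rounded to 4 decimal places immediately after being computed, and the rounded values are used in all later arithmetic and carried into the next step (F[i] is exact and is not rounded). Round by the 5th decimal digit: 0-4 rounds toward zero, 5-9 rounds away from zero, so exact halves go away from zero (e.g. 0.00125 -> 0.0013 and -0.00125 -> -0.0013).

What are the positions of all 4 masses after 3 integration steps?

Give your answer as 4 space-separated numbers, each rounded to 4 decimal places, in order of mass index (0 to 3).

Step 0: x=[1.0000 8.0000 11.0000 13.0000] v=[0.0000 0.0000 0.0000 -2.0000]
Step 1: x=[1.4800 7.3600 10.8400 12.7600] v=[2.4000 -3.2000 -0.8000 -1.2000]
Step 2: x=[2.3120 6.3360 10.4304 12.6928] v=[4.1600 -5.1200 -2.0480 -0.3360]
Step 3: x=[3.2810 5.3233 9.7277 12.7436] v=[4.8448 -5.0637 -3.5136 0.2541]

Answer: 3.2810 5.3233 9.7277 12.7436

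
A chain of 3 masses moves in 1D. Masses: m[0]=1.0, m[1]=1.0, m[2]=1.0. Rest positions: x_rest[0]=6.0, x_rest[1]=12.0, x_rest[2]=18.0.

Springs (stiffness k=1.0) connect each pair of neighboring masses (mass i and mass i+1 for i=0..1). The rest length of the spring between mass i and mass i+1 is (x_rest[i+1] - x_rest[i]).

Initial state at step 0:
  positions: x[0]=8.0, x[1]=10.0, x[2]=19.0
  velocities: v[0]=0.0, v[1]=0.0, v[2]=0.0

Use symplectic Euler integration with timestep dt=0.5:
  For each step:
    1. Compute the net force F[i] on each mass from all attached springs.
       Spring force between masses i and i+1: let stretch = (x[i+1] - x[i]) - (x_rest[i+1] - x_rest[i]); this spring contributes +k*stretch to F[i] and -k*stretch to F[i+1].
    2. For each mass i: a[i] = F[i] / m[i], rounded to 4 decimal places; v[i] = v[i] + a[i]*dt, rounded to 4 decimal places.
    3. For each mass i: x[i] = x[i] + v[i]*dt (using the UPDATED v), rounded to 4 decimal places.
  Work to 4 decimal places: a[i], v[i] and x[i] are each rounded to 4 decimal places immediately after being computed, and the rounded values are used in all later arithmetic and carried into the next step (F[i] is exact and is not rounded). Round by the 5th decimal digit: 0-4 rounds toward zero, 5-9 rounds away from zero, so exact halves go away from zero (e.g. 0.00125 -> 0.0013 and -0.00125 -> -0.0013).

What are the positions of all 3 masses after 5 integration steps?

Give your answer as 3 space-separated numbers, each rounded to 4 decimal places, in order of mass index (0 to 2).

Answer: 6.1251 11.7842 19.0909

Derivation:
Step 0: x=[8.0000 10.0000 19.0000] v=[0.0000 0.0000 0.0000]
Step 1: x=[7.0000 11.7500 18.2500] v=[-2.0000 3.5000 -1.5000]
Step 2: x=[5.6875 13.9375 17.3750] v=[-2.6250 4.3750 -1.7500]
Step 3: x=[4.9375 14.9219 17.1406] v=[-1.5000 1.9688 -0.4688]
Step 4: x=[5.1836 13.9649 17.8516] v=[0.4922 -1.9141 1.4219]
Step 5: x=[6.1251 11.7842 19.0909] v=[1.8829 -4.3614 2.4786]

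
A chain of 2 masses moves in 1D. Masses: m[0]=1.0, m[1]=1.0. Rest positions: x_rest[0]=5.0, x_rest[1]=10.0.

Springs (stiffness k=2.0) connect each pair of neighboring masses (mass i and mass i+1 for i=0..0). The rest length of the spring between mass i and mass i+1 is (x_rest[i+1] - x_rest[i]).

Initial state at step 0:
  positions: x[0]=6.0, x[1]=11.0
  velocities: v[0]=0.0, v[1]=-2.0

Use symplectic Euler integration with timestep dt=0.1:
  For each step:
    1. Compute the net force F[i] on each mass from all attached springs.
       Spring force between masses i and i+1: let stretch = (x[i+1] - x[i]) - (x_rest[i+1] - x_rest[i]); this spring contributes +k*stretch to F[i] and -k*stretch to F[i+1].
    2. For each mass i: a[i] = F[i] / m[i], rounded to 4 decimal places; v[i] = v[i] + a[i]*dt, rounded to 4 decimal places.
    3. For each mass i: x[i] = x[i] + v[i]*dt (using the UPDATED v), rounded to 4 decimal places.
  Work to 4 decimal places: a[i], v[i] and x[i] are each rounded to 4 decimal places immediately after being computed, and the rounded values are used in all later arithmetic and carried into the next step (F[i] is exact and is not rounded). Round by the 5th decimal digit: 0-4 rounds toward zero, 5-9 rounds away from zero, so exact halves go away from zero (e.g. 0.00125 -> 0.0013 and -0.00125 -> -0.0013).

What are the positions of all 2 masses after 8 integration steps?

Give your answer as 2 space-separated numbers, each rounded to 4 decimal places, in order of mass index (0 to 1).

Answer: 5.7024 9.6978

Derivation:
Step 0: x=[6.0000 11.0000] v=[0.0000 -2.0000]
Step 1: x=[6.0000 10.8000] v=[0.0000 -2.0000]
Step 2: x=[5.9960 10.6040] v=[-0.0400 -1.9600]
Step 3: x=[5.9842 10.4158] v=[-0.1184 -1.8816]
Step 4: x=[5.9610 10.2390] v=[-0.2321 -1.7679]
Step 5: x=[5.9234 10.0767] v=[-0.3765 -1.6235]
Step 6: x=[5.8688 9.9313] v=[-0.5458 -1.4542]
Step 7: x=[5.7955 9.8046] v=[-0.7333 -1.2667]
Step 8: x=[5.7024 9.6978] v=[-0.9315 -1.0685]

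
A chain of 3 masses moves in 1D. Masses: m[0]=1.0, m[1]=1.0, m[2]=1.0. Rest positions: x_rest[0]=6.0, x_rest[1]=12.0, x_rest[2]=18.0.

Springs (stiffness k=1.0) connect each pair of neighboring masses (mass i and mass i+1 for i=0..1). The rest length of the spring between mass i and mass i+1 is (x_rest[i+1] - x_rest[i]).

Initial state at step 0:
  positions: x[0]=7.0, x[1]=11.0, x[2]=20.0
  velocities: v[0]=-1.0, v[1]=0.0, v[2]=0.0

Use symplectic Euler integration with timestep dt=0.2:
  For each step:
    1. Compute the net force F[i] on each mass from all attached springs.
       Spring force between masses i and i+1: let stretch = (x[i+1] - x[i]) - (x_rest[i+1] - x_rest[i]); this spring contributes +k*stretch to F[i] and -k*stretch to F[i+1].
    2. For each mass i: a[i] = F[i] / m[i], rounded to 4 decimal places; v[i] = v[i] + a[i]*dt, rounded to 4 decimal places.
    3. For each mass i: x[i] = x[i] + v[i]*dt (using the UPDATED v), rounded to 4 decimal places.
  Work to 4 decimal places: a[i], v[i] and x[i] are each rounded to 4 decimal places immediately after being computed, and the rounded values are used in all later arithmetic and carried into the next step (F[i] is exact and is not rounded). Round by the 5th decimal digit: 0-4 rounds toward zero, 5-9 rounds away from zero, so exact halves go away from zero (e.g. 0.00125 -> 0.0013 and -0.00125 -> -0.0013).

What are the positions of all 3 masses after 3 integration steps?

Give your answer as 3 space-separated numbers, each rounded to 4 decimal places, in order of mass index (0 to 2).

Answer: 6.0060 12.0518 19.3422

Derivation:
Step 0: x=[7.0000 11.0000 20.0000] v=[-1.0000 0.0000 0.0000]
Step 1: x=[6.7200 11.2000 19.8800] v=[-1.4000 1.0000 -0.6000]
Step 2: x=[6.3792 11.5680 19.6528] v=[-1.7040 1.8400 -1.1360]
Step 3: x=[6.0060 12.0518 19.3422] v=[-1.8662 2.4192 -1.5530]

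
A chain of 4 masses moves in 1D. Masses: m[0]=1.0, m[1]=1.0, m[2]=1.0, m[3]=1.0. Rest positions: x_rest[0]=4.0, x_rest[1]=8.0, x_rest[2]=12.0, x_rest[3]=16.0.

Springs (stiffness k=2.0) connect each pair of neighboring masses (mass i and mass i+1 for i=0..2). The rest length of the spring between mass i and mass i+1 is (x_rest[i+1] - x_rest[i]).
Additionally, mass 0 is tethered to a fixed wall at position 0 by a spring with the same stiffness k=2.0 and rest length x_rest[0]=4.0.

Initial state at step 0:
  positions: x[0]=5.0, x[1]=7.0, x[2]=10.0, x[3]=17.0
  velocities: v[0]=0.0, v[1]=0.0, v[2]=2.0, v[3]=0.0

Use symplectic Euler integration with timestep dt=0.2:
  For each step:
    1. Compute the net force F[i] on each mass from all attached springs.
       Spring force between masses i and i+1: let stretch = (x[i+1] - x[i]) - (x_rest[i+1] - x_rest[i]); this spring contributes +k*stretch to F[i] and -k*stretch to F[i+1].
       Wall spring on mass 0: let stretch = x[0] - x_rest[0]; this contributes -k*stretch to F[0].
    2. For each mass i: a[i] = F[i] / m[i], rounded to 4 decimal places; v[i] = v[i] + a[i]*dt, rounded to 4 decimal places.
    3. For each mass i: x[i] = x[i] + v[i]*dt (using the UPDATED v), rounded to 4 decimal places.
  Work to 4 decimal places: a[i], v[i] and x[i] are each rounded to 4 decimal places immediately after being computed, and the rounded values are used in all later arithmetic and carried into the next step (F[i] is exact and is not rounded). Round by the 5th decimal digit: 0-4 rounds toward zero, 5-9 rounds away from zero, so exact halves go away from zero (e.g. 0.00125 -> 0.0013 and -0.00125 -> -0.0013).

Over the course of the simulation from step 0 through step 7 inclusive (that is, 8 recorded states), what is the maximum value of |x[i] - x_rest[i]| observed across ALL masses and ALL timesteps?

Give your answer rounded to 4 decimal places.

Step 0: x=[5.0000 7.0000 10.0000 17.0000] v=[0.0000 0.0000 2.0000 0.0000]
Step 1: x=[4.7600 7.0800 10.7200 16.7600] v=[-1.2000 0.4000 3.6000 -1.2000]
Step 2: x=[4.3248 7.2656 11.6320 16.3568] v=[-2.1760 0.9280 4.5600 -2.0160]
Step 3: x=[3.7789 7.5652 12.5727 15.8956] v=[-2.7296 1.4982 4.7034 -2.3059]
Step 4: x=[3.2336 7.9625 13.3786 15.4886] v=[-2.7266 1.9867 4.0296 -2.0351]
Step 5: x=[2.8079 8.4148 13.9200 15.2328] v=[-2.1285 2.2616 2.7072 -1.2791]
Step 6: x=[2.6061 8.8590 14.1260 15.1920] v=[-1.0089 2.2209 1.0302 -0.2042]
Step 7: x=[2.6961 9.2243 13.9960 15.3859] v=[0.4498 1.8265 -0.6502 0.9694]
Max displacement = 2.1260

Answer: 2.1260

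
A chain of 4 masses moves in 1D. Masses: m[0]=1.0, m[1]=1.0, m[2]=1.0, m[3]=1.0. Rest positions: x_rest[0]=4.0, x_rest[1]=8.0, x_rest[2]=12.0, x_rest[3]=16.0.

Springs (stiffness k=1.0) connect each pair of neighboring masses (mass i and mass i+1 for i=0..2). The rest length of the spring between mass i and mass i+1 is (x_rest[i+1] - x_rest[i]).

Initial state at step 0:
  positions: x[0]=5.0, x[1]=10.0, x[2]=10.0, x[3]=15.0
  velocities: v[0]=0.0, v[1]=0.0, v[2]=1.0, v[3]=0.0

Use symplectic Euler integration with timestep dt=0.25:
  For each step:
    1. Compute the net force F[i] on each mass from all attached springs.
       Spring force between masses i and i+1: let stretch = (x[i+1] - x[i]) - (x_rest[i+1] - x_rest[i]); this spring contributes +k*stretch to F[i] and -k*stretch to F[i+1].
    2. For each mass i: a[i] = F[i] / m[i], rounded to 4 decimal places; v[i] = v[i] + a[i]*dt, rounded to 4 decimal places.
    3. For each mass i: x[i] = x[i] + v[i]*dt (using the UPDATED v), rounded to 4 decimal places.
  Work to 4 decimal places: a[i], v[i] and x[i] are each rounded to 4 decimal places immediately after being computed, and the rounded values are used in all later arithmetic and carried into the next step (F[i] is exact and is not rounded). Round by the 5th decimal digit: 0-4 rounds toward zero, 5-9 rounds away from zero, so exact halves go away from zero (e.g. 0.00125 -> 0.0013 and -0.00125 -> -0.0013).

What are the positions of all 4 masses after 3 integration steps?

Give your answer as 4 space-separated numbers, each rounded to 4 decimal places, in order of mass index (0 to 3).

Answer: 5.2642 8.4829 12.2066 14.7964

Derivation:
Step 0: x=[5.0000 10.0000 10.0000 15.0000] v=[0.0000 0.0000 1.0000 0.0000]
Step 1: x=[5.0625 9.6875 10.5625 14.9375] v=[0.2500 -1.2500 2.2500 -0.2500]
Step 2: x=[5.1641 9.1406 11.3438 14.8516] v=[0.4063 -2.1875 3.1250 -0.3438]
Step 3: x=[5.2642 8.4829 12.2066 14.7964] v=[0.4004 -2.6308 3.4512 -0.2208]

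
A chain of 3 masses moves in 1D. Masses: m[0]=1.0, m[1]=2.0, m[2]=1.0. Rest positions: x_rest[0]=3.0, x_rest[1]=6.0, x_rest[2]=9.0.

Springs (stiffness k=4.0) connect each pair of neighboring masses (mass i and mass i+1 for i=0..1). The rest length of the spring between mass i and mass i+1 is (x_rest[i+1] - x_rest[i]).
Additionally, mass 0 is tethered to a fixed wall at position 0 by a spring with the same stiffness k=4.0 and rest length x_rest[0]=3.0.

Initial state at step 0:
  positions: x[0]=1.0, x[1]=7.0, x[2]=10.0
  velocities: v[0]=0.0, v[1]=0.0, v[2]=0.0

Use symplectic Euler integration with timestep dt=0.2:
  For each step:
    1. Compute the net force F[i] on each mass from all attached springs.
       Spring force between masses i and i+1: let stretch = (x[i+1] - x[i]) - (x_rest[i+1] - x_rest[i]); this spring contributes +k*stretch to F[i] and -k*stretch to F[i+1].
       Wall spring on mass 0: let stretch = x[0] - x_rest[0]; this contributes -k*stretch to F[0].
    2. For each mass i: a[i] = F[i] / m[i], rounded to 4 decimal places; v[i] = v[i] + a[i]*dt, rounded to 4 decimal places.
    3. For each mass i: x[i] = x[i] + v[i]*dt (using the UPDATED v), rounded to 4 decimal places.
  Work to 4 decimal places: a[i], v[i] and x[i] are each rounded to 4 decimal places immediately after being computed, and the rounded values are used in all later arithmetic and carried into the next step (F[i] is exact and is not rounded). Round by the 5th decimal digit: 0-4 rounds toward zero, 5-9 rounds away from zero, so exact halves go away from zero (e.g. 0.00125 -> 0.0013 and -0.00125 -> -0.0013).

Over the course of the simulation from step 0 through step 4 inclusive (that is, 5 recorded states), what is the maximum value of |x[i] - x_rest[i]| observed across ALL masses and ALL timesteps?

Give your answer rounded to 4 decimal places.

Step 0: x=[1.0000 7.0000 10.0000] v=[0.0000 0.0000 0.0000]
Step 1: x=[1.8000 6.7600 10.0000] v=[4.0000 -1.2000 0.0000]
Step 2: x=[3.1056 6.3824 9.9616] v=[6.5280 -1.8880 -0.1920]
Step 3: x=[4.4386 6.0290 9.8305] v=[6.6650 -1.7670 -0.6554]
Step 4: x=[5.3159 5.8525 9.5712] v=[4.3864 -0.8826 -1.2966]
Max displacement = 2.3159

Answer: 2.3159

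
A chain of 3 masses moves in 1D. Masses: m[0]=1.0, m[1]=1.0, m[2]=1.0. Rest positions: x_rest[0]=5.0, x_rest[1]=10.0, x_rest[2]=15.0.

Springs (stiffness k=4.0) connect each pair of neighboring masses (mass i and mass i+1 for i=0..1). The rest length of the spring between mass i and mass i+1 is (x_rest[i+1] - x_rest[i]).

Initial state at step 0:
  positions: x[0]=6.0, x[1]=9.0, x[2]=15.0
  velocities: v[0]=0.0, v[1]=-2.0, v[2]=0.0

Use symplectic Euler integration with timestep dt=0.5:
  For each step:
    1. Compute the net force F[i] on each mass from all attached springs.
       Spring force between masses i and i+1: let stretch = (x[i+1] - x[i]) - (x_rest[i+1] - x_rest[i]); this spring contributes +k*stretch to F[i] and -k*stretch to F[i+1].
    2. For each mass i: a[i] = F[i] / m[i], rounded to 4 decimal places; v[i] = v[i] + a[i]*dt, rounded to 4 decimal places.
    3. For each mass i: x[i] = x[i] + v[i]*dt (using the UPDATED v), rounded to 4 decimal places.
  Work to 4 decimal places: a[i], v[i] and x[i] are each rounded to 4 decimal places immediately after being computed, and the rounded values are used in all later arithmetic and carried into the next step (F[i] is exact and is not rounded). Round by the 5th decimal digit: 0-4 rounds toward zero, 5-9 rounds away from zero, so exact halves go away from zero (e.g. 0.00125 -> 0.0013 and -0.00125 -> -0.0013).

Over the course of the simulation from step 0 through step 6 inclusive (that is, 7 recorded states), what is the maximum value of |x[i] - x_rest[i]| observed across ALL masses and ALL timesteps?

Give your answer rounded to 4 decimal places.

Step 0: x=[6.0000 9.0000 15.0000] v=[0.0000 -2.0000 0.0000]
Step 1: x=[4.0000 11.0000 14.0000] v=[-4.0000 4.0000 -2.0000]
Step 2: x=[4.0000 9.0000 15.0000] v=[0.0000 -4.0000 2.0000]
Step 3: x=[4.0000 8.0000 15.0000] v=[0.0000 -2.0000 0.0000]
Step 4: x=[3.0000 10.0000 13.0000] v=[-2.0000 4.0000 -4.0000]
Step 5: x=[4.0000 8.0000 13.0000] v=[2.0000 -4.0000 0.0000]
Step 6: x=[4.0000 7.0000 13.0000] v=[0.0000 -2.0000 0.0000]
Max displacement = 3.0000

Answer: 3.0000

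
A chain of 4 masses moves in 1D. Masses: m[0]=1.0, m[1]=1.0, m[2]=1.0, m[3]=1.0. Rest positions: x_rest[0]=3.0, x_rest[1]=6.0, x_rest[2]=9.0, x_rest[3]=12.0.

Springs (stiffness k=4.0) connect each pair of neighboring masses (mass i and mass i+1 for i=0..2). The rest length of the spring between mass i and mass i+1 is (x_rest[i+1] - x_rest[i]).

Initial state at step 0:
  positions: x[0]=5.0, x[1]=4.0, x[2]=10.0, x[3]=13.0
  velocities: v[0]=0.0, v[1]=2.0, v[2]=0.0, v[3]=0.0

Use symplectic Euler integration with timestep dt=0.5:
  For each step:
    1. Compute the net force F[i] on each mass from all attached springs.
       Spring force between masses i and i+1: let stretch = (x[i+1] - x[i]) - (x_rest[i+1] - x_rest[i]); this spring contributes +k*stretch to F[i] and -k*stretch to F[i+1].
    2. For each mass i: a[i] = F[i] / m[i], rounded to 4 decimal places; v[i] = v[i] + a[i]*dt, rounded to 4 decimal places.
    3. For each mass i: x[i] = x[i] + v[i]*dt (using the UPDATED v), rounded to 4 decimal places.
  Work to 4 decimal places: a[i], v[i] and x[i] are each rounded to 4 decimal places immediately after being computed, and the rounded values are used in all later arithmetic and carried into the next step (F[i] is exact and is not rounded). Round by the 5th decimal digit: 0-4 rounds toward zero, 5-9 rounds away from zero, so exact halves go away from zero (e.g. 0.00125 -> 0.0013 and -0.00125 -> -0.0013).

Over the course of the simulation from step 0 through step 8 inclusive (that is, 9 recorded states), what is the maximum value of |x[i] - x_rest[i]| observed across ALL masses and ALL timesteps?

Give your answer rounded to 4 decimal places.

Step 0: x=[5.0000 4.0000 10.0000 13.0000] v=[0.0000 2.0000 0.0000 0.0000]
Step 1: x=[1.0000 12.0000 7.0000 13.0000] v=[-8.0000 16.0000 -6.0000 0.0000]
Step 2: x=[5.0000 4.0000 15.0000 10.0000] v=[8.0000 -16.0000 16.0000 -6.0000]
Step 3: x=[5.0000 8.0000 7.0000 15.0000] v=[0.0000 8.0000 -16.0000 10.0000]
Step 4: x=[5.0000 8.0000 8.0000 15.0000] v=[0.0000 0.0000 2.0000 0.0000]
Step 5: x=[5.0000 5.0000 16.0000 11.0000] v=[0.0000 -6.0000 16.0000 -8.0000]
Step 6: x=[2.0000 13.0000 8.0000 15.0000] v=[-6.0000 16.0000 -16.0000 8.0000]
Step 7: x=[7.0000 5.0000 12.0000 15.0000] v=[10.0000 -16.0000 8.0000 0.0000]
Step 8: x=[7.0000 6.0000 12.0000 15.0000] v=[0.0000 2.0000 0.0000 0.0000]
Max displacement = 7.0000

Answer: 7.0000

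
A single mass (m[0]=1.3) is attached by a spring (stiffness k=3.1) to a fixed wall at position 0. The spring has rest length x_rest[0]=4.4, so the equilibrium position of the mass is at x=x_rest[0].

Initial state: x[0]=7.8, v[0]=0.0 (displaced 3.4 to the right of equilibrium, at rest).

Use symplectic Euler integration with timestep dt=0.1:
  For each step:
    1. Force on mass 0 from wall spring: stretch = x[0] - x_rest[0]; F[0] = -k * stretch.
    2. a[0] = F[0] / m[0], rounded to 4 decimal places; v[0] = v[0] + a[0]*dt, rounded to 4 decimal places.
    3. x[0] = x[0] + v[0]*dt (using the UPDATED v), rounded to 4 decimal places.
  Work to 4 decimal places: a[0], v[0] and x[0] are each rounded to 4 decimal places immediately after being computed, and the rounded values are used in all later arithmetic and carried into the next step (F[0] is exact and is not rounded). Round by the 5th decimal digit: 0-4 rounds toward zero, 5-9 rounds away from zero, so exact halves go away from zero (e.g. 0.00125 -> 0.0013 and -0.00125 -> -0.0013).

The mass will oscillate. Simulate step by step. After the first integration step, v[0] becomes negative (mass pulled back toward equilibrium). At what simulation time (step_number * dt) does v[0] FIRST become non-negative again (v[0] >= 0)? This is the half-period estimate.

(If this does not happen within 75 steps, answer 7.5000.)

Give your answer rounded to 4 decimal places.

Answer: 2.1000

Derivation:
Step 0: x=[7.8000] v=[0.0000]
Step 1: x=[7.7189] v=[-0.8108]
Step 2: x=[7.5587] v=[-1.6022]
Step 3: x=[7.3232] v=[-2.3554]
Step 4: x=[7.0180] v=[-3.0525]
Step 5: x=[6.6503] v=[-3.6768]
Step 6: x=[6.2290] v=[-4.2134]
Step 7: x=[5.7640] v=[-4.6496]
Step 8: x=[5.2665] v=[-4.9749]
Step 9: x=[4.7484] v=[-5.1815]
Step 10: x=[4.2219] v=[-5.2646]
Step 11: x=[3.6997] v=[-5.2221]
Step 12: x=[3.1942] v=[-5.0551]
Step 13: x=[2.7174] v=[-4.7676]
Step 14: x=[2.2808] v=[-4.3664]
Step 15: x=[1.8947] v=[-3.8611]
Step 16: x=[1.5683] v=[-3.2637]
Step 17: x=[1.3095] v=[-2.5885]
Step 18: x=[1.1244] v=[-1.8515]
Step 19: x=[1.0174] v=[-1.0704]
Step 20: x=[0.9910] v=[-0.2638]
Step 21: x=[1.0459] v=[0.5491]
First v>=0 after going negative at step 21, time=2.1000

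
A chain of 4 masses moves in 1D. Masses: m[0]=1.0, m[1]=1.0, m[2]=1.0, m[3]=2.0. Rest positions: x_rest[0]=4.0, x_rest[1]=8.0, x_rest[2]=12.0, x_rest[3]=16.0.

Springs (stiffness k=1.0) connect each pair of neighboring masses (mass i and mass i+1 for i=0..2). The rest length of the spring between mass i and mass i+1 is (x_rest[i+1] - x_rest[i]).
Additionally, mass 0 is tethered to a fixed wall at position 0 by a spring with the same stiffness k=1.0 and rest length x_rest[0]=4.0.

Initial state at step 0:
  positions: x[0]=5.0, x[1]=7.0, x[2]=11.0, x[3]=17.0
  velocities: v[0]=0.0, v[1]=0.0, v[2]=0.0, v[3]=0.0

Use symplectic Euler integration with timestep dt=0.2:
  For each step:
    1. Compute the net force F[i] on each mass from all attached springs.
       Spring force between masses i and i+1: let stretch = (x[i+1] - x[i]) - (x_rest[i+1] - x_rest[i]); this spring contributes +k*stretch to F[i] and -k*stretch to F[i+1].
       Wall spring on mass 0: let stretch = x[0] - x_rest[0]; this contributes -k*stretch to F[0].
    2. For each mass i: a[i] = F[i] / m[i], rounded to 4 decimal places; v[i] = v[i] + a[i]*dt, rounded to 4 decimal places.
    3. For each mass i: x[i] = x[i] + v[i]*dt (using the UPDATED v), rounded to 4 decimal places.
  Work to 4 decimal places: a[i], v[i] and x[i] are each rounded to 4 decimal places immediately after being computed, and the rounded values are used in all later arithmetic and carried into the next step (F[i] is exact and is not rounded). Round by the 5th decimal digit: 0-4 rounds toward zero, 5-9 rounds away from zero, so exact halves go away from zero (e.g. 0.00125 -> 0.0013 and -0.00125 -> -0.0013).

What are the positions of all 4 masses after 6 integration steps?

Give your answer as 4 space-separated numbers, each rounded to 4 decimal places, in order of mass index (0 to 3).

Answer: 3.2695 8.1953 12.3583 16.3162

Derivation:
Step 0: x=[5.0000 7.0000 11.0000 17.0000] v=[0.0000 0.0000 0.0000 0.0000]
Step 1: x=[4.8800 7.0800 11.0800 16.9600] v=[-0.6000 0.4000 0.4000 -0.2000]
Step 2: x=[4.6528 7.2320 11.2352 16.8824] v=[-1.1360 0.7600 0.7760 -0.3880]
Step 3: x=[4.3427 7.4410 11.4562 16.7719] v=[-1.5507 1.0448 1.1048 -0.5527]
Step 4: x=[3.9828 7.6866 11.7292 16.6350] v=[-1.7996 1.2282 1.3649 -0.6843]
Step 5: x=[3.6117 7.9458 12.0367 16.4800] v=[-1.8554 1.2960 1.5375 -0.7749]
Step 6: x=[3.2695 8.1953 12.3583 16.3162] v=[-1.7109 1.2474 1.6080 -0.8192]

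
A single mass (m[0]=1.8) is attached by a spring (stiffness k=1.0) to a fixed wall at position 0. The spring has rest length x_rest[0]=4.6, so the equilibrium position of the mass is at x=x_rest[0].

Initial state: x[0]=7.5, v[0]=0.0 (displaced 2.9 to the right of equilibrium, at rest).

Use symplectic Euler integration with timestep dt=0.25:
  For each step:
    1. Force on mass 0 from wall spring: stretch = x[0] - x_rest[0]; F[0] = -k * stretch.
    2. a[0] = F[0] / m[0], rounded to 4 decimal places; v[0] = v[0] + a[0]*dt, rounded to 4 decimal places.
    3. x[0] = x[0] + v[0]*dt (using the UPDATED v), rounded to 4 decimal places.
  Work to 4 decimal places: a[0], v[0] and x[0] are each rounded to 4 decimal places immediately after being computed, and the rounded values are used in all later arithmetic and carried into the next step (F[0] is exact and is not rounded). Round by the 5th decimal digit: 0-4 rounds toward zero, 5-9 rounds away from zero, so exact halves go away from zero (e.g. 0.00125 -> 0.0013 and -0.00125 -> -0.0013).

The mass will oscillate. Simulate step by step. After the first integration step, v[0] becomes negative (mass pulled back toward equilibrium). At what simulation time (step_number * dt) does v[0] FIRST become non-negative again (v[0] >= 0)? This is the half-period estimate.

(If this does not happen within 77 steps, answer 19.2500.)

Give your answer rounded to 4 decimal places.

Step 0: x=[7.5000] v=[0.0000]
Step 1: x=[7.3993] v=[-0.4028]
Step 2: x=[7.2014] v=[-0.7916]
Step 3: x=[6.9132] v=[-1.1529]
Step 4: x=[6.5447] v=[-1.4742]
Step 5: x=[6.1086] v=[-1.7443]
Step 6: x=[5.6202] v=[-1.9538]
Step 7: x=[5.0963] v=[-2.0955]
Step 8: x=[4.5552] v=[-2.1644]
Step 9: x=[4.0157] v=[-2.1582]
Step 10: x=[3.4964] v=[-2.0771]
Step 11: x=[3.0155] v=[-1.9238]
Step 12: x=[2.5896] v=[-1.7037]
Step 13: x=[2.2335] v=[-1.4245]
Step 14: x=[1.9596] v=[-1.0958]
Step 15: x=[1.7773] v=[-0.7291]
Step 16: x=[1.6930] v=[-0.3371]
Step 17: x=[1.7097] v=[0.0667]
First v>=0 after going negative at step 17, time=4.2500

Answer: 4.2500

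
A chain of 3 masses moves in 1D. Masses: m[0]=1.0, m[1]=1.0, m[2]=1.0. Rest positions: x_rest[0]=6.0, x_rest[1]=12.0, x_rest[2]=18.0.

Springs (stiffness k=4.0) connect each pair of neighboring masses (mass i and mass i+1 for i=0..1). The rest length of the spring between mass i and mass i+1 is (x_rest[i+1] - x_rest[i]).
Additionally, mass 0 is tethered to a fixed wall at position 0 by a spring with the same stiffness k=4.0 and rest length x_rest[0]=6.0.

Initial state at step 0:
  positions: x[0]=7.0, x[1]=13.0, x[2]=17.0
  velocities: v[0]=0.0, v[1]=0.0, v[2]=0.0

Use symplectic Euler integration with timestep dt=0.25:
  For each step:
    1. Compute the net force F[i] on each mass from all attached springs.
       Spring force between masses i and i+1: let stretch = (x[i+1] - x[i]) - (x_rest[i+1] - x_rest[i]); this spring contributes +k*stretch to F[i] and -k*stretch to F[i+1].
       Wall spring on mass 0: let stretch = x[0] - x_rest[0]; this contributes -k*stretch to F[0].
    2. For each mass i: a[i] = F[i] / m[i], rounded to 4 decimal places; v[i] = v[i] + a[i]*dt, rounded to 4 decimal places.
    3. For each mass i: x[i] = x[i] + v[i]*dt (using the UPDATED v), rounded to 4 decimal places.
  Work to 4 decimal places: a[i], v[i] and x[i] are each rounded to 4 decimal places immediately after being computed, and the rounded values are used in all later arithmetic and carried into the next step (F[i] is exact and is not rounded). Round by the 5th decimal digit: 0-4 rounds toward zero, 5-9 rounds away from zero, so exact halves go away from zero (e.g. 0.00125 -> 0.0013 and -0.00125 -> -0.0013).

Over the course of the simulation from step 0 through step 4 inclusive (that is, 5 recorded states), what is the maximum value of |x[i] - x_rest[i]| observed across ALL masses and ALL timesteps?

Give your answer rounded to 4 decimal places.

Answer: 1.1445

Derivation:
Step 0: x=[7.0000 13.0000 17.0000] v=[0.0000 0.0000 0.0000]
Step 1: x=[6.7500 12.5000 17.5000] v=[-1.0000 -2.0000 2.0000]
Step 2: x=[6.2500 11.8125 18.2500] v=[-2.0000 -2.7500 3.0000]
Step 3: x=[5.5781 11.3438 18.8906] v=[-2.6875 -1.8750 2.5625]
Step 4: x=[4.9531 11.3203 19.1445] v=[-2.4999 -0.0939 1.0157]
Max displacement = 1.1445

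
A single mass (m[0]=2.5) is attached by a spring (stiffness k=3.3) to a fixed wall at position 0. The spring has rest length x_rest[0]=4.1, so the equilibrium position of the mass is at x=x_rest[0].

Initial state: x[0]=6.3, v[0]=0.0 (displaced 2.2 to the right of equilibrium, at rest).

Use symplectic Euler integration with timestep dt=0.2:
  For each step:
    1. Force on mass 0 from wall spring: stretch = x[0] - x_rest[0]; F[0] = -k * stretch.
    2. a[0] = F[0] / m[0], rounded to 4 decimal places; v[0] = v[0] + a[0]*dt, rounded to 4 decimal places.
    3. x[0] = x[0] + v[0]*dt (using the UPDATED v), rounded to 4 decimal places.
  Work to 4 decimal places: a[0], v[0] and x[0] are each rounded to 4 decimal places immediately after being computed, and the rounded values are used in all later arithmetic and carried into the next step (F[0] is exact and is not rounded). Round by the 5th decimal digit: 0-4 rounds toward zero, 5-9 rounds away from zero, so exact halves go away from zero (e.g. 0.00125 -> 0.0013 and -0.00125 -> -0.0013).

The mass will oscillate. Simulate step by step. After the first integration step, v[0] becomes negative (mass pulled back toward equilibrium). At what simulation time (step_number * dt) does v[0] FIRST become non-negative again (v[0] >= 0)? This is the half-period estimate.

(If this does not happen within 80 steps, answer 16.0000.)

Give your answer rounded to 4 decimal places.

Step 0: x=[6.3000] v=[0.0000]
Step 1: x=[6.1838] v=[-0.5808]
Step 2: x=[5.9576] v=[-1.1309]
Step 3: x=[5.6333] v=[-1.6213]
Step 4: x=[5.2281] v=[-2.0261]
Step 5: x=[4.7633] v=[-2.3239]
Step 6: x=[4.2635] v=[-2.4990]
Step 7: x=[3.7551] v=[-2.5422]
Step 8: x=[3.2649] v=[-2.4511]
Step 9: x=[2.8188] v=[-2.2306]
Step 10: x=[2.4403] v=[-1.8924]
Step 11: x=[2.1495] v=[-1.4542]
Step 12: x=[1.9616] v=[-0.9393]
Step 13: x=[1.8866] v=[-0.3748]
Step 14: x=[1.9285] v=[0.2095]
First v>=0 after going negative at step 14, time=2.8000

Answer: 2.8000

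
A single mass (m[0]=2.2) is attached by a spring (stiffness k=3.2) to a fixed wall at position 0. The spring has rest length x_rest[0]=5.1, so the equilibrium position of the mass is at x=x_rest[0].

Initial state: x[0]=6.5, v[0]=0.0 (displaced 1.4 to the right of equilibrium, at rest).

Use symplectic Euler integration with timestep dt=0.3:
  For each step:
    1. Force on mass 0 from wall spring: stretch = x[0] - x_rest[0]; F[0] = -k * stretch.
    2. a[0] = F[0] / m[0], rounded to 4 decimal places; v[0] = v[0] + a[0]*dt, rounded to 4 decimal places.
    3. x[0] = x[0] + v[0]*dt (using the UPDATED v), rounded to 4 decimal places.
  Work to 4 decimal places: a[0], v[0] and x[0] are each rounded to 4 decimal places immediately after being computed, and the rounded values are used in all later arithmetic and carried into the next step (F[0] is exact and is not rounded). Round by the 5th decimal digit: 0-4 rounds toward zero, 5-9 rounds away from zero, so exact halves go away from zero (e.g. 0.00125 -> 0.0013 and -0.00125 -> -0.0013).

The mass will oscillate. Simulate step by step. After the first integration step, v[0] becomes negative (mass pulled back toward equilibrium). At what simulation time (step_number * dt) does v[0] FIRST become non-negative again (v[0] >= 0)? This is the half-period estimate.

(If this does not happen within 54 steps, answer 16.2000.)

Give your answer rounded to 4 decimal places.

Step 0: x=[6.5000] v=[0.0000]
Step 1: x=[6.3167] v=[-0.6109]
Step 2: x=[5.9742] v=[-1.1418]
Step 3: x=[5.5172] v=[-1.5233]
Step 4: x=[5.0056] v=[-1.7053]
Step 5: x=[4.5064] v=[-1.6641]
Step 6: x=[4.0849] v=[-1.4051]
Step 7: x=[3.7962] v=[-0.9622]
Step 8: x=[3.6782] v=[-0.3933]
Step 9: x=[3.7463] v=[0.2271]
First v>=0 after going negative at step 9, time=2.7000

Answer: 2.7000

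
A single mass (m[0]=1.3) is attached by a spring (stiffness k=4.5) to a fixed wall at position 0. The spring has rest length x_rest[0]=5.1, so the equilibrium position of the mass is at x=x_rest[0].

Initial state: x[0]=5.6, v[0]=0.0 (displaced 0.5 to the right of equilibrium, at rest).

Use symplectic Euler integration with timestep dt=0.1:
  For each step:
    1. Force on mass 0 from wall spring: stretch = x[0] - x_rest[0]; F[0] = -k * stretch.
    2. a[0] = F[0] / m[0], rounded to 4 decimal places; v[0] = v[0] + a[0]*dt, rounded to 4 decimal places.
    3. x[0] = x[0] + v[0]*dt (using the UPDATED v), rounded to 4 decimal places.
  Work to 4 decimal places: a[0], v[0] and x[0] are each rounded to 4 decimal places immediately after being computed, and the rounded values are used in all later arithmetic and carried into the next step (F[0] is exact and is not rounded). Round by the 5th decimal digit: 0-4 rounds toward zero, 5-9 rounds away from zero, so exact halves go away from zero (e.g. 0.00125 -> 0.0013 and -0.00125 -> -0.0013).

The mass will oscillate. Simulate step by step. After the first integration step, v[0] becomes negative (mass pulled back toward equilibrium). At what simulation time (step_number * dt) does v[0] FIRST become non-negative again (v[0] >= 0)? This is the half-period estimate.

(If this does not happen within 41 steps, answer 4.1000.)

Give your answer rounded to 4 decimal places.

Step 0: x=[5.6000] v=[0.0000]
Step 1: x=[5.5827] v=[-0.1731]
Step 2: x=[5.5487] v=[-0.3402]
Step 3: x=[5.4992] v=[-0.4955]
Step 4: x=[5.4358] v=[-0.6337]
Step 5: x=[5.3608] v=[-0.7499]
Step 6: x=[5.2768] v=[-0.8402]
Step 7: x=[5.1867] v=[-0.9014]
Step 8: x=[5.0936] v=[-0.9314]
Step 9: x=[5.0007] v=[-0.9292]
Step 10: x=[4.9112] v=[-0.8948]
Step 11: x=[4.8283] v=[-0.8295]
Step 12: x=[4.7548] v=[-0.7355]
Step 13: x=[4.6932] v=[-0.6160]
Step 14: x=[4.6457] v=[-0.4752]
Step 15: x=[4.6139] v=[-0.3179]
Step 16: x=[4.5989] v=[-0.1496]
Step 17: x=[4.6013] v=[0.0239]
First v>=0 after going negative at step 17, time=1.7000

Answer: 1.7000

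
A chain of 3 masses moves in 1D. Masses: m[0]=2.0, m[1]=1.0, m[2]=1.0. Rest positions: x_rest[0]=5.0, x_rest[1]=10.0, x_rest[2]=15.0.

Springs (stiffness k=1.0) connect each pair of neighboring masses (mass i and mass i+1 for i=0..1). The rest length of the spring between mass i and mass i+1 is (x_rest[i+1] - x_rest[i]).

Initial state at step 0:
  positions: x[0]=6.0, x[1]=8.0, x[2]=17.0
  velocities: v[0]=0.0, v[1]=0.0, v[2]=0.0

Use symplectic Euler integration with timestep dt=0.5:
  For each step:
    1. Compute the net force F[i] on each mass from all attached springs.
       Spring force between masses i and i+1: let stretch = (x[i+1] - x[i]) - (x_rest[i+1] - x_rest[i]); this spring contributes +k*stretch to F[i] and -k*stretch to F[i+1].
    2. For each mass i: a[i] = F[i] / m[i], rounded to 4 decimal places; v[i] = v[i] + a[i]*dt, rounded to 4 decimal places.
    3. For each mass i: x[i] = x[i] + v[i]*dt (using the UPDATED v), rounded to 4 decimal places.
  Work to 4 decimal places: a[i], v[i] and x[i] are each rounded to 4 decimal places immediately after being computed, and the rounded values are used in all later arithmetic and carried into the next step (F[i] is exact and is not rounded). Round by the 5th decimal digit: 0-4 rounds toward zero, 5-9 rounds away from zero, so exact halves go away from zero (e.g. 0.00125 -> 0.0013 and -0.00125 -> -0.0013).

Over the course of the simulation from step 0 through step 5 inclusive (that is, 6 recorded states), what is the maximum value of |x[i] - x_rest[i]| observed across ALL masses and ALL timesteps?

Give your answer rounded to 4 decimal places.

Step 0: x=[6.0000 8.0000 17.0000] v=[0.0000 0.0000 0.0000]
Step 1: x=[5.6250 9.7500 16.0000] v=[-0.7500 3.5000 -2.0000]
Step 2: x=[5.1406 12.0313 14.6875] v=[-0.9688 4.5625 -2.6250]
Step 3: x=[4.8926 13.2540 13.9610] v=[-0.4961 2.4453 -1.4531]
Step 4: x=[5.0648 12.5631 14.3077] v=[0.3443 -1.3819 0.6934]
Step 5: x=[5.5493 10.4337 15.4683] v=[0.9689 -4.2588 2.3211]
Max displacement = 3.2540

Answer: 3.2540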